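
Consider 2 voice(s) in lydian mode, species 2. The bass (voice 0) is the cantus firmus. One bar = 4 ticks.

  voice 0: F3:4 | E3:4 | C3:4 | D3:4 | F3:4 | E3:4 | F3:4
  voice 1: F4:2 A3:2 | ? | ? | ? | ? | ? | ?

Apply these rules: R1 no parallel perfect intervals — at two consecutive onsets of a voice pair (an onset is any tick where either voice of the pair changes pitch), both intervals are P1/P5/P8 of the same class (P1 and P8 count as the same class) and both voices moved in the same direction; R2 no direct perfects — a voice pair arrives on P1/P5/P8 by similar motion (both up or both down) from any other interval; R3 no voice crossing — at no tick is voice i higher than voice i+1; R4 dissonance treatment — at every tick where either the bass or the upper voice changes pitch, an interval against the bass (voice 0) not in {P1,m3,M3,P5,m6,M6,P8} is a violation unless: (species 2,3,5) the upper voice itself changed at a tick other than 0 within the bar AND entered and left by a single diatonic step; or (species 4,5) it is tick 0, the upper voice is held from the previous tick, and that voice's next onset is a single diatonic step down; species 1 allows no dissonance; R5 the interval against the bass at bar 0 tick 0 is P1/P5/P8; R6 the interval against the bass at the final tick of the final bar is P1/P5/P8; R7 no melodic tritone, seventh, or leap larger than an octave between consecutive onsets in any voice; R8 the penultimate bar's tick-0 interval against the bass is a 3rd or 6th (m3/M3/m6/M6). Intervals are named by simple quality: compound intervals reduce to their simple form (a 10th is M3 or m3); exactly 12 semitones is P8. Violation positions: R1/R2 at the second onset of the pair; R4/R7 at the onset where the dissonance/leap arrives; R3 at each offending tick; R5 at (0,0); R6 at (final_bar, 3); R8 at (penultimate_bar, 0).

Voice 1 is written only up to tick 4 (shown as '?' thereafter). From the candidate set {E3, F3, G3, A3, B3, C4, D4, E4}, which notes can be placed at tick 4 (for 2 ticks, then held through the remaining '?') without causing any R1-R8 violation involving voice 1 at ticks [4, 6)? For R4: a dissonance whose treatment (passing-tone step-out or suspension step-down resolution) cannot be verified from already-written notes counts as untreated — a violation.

{B3, C4, E4, G3}

E3: violates R2
F3: violates R4
G3: legal
A3: violates R4
B3: legal
C4: legal
D4: violates R4
E4: legal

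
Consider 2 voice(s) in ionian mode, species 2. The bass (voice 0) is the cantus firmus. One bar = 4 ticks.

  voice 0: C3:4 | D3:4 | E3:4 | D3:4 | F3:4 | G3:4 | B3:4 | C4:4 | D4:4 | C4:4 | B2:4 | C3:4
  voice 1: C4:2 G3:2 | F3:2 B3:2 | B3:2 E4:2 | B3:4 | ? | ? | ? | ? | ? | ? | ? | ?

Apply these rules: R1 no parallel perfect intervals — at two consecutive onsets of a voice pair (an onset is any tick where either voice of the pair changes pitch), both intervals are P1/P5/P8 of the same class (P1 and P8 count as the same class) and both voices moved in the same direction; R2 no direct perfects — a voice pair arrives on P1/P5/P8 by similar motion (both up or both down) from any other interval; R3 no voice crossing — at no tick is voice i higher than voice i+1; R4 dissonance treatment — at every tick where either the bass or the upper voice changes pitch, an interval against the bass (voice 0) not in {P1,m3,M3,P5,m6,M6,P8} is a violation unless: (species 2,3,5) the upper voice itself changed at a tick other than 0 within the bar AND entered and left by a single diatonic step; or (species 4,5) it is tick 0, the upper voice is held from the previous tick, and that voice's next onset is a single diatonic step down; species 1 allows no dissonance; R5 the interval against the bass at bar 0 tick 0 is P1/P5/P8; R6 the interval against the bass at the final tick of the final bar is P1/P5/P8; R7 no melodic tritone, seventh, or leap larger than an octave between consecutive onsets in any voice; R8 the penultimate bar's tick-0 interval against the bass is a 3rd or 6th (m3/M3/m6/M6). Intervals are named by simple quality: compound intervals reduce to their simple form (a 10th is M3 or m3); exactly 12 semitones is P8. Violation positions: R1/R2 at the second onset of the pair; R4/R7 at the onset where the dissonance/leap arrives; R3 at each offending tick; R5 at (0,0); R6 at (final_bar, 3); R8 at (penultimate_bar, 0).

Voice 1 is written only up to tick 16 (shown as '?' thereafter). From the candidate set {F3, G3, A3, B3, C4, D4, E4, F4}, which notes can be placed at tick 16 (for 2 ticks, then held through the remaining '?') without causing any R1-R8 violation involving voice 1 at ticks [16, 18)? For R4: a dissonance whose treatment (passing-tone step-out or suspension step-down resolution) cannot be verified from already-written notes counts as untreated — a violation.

{A3, D4}

F3: violates R7
G3: violates R4
A3: legal
B3: violates R4
C4: violates R2
D4: legal
E4: violates R4
F4: violates R2,R7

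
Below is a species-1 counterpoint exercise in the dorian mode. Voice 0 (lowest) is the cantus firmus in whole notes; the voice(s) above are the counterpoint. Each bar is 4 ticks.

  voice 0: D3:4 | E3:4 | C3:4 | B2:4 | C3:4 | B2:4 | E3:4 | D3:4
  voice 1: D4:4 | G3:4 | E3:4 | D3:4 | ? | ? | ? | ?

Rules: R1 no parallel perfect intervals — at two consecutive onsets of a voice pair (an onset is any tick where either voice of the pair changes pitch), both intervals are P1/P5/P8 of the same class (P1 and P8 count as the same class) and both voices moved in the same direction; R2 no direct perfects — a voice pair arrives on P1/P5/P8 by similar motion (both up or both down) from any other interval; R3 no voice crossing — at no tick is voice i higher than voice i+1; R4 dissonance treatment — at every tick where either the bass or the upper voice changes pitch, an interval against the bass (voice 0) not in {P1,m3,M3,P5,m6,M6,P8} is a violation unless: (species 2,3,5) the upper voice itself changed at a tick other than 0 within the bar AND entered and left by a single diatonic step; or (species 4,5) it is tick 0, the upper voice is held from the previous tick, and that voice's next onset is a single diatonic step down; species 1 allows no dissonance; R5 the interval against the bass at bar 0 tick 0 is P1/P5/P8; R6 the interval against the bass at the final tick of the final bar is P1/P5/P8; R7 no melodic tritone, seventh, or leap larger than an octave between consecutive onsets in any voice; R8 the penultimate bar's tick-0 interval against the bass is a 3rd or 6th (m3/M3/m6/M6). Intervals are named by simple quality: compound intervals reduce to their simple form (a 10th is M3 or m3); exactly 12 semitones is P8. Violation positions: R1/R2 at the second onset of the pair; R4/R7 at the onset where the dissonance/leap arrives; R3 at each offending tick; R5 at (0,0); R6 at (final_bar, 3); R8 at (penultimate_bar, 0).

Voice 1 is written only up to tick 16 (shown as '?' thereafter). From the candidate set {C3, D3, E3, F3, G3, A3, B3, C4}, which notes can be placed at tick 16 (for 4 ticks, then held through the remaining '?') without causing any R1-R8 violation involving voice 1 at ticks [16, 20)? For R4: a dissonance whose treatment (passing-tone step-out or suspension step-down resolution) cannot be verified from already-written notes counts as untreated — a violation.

C3: legal
D3: violates R4
E3: legal
F3: violates R4
G3: violates R2
A3: legal
B3: violates R4
C4: violates R2,R7

{A3, C3, E3}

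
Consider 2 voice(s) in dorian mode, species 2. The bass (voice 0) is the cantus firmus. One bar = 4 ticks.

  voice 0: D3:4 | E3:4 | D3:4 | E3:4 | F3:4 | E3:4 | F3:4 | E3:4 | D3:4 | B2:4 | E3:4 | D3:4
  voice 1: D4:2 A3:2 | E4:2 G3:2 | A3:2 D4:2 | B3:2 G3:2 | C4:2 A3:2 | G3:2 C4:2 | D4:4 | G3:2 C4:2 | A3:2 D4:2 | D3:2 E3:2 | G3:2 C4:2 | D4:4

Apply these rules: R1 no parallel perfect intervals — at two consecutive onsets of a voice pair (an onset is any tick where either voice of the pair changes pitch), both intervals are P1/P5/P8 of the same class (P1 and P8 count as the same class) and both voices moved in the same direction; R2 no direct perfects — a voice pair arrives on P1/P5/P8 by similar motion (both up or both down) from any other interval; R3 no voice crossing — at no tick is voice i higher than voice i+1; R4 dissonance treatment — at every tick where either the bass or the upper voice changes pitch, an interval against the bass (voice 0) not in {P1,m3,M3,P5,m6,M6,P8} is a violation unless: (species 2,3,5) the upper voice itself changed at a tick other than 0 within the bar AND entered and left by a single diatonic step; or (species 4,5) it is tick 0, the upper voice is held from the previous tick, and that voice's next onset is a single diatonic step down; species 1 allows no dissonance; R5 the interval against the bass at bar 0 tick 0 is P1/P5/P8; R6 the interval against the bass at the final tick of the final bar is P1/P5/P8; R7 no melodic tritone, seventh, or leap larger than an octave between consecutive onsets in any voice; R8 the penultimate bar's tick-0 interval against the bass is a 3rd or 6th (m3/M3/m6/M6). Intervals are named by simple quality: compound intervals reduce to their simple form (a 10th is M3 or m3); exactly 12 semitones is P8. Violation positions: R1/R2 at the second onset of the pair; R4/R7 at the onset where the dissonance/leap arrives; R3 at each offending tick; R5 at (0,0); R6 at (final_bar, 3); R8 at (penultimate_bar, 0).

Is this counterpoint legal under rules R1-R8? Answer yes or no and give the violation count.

bar 0: v0=D3 v1=D4 (P8)
bar 1: v0=E3 v1=E4 (P8)
bar 2: v0=D3 v1=A3 (P5)
bar 3: v0=E3 v1=B3 (P5)
bar 4: v0=F3 v1=C4 (P5)
bar 5: v0=E3 v1=G3 (m3)
bar 6: v0=F3 v1=D4 (M6)
bar 7: v0=E3 v1=G3 (m3)
bar 8: v0=D3 v1=A3 (P5)
bar 9: v0=B2 v1=D3 (m3)
bar 10: v0=E3 v1=G3 (m3)
bar 11: v0=D3 v1=D4 (P8)
  R2 @ bar1.0: D3/A3 P5 -> E3/E4 P8 similar
  R2 @ bar4.0: E3/G3 m3 -> F3/C4 P5 similar
  R2 @ bar8.0: E3/C4 m6 -> D3/A3 P5 similar
  R4 @ bar9.2: B2/E3 P4 untreated

No (4 violations)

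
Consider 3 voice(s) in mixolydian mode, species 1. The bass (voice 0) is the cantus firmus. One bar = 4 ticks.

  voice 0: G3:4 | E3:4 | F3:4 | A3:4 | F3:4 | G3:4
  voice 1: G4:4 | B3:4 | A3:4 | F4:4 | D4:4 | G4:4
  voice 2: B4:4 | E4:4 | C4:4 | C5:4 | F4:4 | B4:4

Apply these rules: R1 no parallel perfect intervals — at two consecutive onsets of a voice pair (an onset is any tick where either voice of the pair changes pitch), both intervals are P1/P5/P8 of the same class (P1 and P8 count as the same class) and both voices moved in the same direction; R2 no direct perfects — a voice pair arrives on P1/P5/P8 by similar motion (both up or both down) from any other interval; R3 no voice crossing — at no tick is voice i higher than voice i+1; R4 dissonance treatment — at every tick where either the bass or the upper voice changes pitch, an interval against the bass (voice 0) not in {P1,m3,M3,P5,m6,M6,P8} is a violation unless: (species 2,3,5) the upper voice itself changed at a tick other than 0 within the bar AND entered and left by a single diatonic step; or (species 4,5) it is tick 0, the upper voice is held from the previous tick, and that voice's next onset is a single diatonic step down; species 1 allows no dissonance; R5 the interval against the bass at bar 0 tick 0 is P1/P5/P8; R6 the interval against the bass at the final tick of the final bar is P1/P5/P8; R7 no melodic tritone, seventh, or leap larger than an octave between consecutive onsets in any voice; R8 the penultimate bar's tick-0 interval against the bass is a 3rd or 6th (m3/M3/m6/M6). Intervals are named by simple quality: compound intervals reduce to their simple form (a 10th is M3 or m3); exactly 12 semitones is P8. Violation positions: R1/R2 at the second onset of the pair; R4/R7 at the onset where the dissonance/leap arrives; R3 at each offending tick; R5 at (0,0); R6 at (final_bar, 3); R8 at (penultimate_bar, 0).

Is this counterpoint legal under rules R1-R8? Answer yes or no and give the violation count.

No (9 violations)

bar 0: v0=G3 v1=G4 v2=B4 (M3)
bar 1: v0=E3 v1=B3 v2=E4 (P8)
bar 2: v0=F3 v1=A3 v2=C4 (P5)
bar 3: v0=A3 v1=F4 v2=C5 (m3)
bar 4: v0=F3 v1=D4 v2=F4 (P8)
bar 5: v0=G3 v1=G4 v2=B4 (M3)
  R5 @ bar0.0: opens on M3
  R2 @ bar1.0: G3/G4 P8 -> E3/B3 P5 similar
  R2 @ bar1.0: G3/B4 M3 -> E3/E4 P8 similar
  R2 @ bar3.0: A3/C4 m3 -> F4/C5 P5 similar
  R2 @ bar4.0: A3/C5 m3 -> F3/F4 P8 similar
  R8 @ bar4.0: penult P8 not 3rd/6th
  R2 @ bar5.0: F3/D4 M6 -> G3/G4 P8 similar
  R7 @ bar5.0: F4->B4 leap 6st
  R6 @ bar5.3: closes on M3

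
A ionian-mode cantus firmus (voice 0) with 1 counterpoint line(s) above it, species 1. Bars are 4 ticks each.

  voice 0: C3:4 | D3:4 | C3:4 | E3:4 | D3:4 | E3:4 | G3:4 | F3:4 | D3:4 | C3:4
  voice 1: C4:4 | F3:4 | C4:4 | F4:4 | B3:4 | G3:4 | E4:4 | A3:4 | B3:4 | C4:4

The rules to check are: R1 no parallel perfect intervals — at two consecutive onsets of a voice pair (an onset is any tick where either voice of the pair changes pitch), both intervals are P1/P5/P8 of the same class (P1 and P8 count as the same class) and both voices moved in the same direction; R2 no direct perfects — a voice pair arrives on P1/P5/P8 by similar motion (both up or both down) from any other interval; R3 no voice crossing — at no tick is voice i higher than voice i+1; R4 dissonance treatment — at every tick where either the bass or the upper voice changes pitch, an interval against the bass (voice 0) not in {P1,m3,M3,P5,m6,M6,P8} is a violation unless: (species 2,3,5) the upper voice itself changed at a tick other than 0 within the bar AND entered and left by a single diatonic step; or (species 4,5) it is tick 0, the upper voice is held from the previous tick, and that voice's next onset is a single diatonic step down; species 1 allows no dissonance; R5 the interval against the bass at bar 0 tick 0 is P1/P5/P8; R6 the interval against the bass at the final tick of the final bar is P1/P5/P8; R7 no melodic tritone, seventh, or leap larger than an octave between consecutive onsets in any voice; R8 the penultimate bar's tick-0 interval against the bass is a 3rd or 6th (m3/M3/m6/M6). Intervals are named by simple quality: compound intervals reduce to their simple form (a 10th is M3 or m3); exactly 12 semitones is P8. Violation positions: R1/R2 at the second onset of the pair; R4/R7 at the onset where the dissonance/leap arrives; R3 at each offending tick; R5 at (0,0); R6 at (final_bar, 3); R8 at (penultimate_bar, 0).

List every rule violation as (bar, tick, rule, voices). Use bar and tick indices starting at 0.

bar 0: v0=C3 v1=C4 downbeat P8
bar 1: v0=D3 v1=F3 downbeat m3
bar 2: v0=C3 v1=C4 downbeat P8
bar 3: v0=E3 v1=F4 downbeat m2
bar 4: v0=D3 v1=B3 downbeat M6
bar 5: v0=E3 v1=G3 downbeat m3
bar 6: v0=G3 v1=E4 downbeat M6
bar 7: v0=F3 v1=A3 downbeat M3
bar 8: v0=D3 v1=B3 downbeat M6
bar 9: v0=C3 v1=C4 downbeat P8
  -> R4 @ bar 3 tick 0 v(0, 1): E3/F4 m2 untreated
  -> R7 @ bar 4 tick 0 v(1,): F4->B3 leap 6st

(3, 0, R4, (0, 1))
(4, 0, R7, (1,))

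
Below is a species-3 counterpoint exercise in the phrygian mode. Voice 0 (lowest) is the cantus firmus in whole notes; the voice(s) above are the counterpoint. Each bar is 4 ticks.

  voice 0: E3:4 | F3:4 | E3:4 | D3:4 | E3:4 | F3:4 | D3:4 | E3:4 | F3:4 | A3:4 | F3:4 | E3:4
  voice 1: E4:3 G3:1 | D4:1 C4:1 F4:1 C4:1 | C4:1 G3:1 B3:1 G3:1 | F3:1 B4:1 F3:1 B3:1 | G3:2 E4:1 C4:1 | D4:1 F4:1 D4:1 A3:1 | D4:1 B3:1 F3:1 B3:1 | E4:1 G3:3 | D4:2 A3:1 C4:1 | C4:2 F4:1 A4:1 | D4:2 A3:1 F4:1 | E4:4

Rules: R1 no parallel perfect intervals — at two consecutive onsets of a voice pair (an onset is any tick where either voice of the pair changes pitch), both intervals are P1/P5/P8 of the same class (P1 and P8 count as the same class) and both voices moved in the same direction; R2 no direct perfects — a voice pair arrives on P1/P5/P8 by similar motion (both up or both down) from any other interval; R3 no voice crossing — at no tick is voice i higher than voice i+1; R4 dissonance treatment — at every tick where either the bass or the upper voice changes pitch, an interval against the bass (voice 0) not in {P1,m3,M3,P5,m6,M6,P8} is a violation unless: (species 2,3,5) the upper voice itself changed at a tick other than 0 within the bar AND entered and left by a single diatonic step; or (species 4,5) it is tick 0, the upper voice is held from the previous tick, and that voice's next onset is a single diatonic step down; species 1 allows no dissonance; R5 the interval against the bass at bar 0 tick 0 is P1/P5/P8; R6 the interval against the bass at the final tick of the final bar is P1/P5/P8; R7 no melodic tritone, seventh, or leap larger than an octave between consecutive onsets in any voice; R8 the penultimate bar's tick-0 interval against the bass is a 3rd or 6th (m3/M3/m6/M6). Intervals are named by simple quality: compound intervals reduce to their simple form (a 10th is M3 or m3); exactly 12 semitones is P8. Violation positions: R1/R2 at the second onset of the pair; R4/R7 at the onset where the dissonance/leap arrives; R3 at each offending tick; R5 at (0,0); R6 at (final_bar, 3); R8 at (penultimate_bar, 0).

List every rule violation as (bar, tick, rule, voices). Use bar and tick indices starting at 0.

bar 0: v0=E3 v1=E4 downbeat P8
bar 1: v0=F3 v1=D4 downbeat M6
bar 2: v0=E3 v1=C4 downbeat m6
bar 3: v0=D3 v1=F3 downbeat m3
bar 4: v0=E3 v1=G3 downbeat m3
bar 5: v0=F3 v1=D4 downbeat M6
bar 6: v0=D3 v1=D4 downbeat P8
bar 7: v0=E3 v1=E4 downbeat P8
bar 8: v0=F3 v1=D4 downbeat M6
bar 9: v0=A3 v1=C4 downbeat m3
bar 10: v0=F3 v1=D4 downbeat M6
bar 11: v0=E3 v1=E4 downbeat P8
  -> R7 @ bar 3 tick 1 v(1,): F3->B4 leap 18st
  -> R7 @ bar 3 tick 2 v(1,): B4->F3 leap 18st
  -> R7 @ bar 3 tick 3 v(1,): F3->B3 leap 6st
  -> R7 @ bar 6 tick 2 v(1,): B3->F3 leap 6st
  -> R7 @ bar 6 tick 3 v(1,): F3->B3 leap 6st
  -> R2 @ bar 7 tick 0 v(0, 1): D3/B3 M6 -> E3/E4 P8 similar
  -> R1 @ bar 11 tick 0 v(0, 1): F3/F4 P8 -> E3/E4 P8 similar

(3, 1, R7, (1,))
(3, 2, R7, (1,))
(3, 3, R7, (1,))
(6, 2, R7, (1,))
(6, 3, R7, (1,))
(7, 0, R2, (0, 1))
(11, 0, R1, (0, 1))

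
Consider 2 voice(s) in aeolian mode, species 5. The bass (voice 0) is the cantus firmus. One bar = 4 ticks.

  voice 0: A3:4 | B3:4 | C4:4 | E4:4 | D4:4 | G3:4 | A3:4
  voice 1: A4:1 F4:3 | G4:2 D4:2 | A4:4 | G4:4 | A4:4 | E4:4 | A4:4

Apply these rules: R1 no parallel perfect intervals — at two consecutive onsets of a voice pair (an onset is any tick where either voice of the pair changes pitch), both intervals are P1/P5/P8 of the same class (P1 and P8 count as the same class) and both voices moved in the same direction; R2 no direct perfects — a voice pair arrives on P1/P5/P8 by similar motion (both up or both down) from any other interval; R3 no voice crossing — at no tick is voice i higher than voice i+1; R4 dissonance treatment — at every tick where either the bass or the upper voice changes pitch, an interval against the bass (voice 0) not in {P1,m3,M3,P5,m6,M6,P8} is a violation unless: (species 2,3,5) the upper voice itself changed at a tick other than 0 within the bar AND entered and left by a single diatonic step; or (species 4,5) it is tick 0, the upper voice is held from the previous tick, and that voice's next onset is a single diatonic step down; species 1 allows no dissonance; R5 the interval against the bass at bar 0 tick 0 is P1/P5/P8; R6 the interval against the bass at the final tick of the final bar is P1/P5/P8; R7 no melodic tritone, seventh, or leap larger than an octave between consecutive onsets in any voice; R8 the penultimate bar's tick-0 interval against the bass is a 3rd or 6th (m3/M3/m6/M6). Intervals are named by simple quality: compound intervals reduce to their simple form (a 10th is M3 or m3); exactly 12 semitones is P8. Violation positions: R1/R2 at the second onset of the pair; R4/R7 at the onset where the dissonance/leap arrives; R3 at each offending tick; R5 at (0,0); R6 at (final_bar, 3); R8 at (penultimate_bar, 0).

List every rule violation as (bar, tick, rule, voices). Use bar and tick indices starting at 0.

bar 0: v0=A3 v1=A4 downbeat P8
bar 1: v0=B3 v1=G4 downbeat m6
bar 2: v0=C4 v1=A4 downbeat M6
bar 3: v0=E4 v1=G4 downbeat m3
bar 4: v0=D4 v1=A4 downbeat P5
bar 5: v0=G3 v1=E4 downbeat M6
bar 6: v0=A3 v1=A4 downbeat P8
  -> R2 @ bar 6 tick 0 v(0, 1): G3/E4 M6 -> A3/A4 P8 similar

(6, 0, R2, (0, 1))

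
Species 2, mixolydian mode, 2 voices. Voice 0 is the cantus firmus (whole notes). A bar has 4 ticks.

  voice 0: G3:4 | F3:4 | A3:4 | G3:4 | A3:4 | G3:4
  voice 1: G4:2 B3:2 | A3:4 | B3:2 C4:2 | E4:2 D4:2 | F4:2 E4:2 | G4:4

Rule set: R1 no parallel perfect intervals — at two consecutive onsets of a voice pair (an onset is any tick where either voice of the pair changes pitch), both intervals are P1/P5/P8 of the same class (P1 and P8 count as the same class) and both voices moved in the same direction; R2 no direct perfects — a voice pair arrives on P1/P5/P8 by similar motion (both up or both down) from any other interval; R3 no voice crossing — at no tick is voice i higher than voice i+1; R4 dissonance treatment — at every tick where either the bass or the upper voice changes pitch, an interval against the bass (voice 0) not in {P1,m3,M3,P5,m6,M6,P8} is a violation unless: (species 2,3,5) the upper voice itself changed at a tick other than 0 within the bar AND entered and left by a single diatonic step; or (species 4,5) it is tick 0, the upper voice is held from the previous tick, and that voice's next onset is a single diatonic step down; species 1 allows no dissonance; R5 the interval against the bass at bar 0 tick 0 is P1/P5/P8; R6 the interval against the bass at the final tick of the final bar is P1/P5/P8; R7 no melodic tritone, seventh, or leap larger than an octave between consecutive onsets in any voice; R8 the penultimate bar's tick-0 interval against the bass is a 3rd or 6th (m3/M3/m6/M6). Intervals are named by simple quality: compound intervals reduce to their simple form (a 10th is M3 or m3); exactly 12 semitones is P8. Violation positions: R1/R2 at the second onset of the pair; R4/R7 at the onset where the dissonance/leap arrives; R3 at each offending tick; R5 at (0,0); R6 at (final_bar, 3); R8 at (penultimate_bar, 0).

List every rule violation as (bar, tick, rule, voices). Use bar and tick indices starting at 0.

(2, 0, R4, (0, 1))

bar 0: v0=G3 v1=G4 downbeat P8
bar 1: v0=F3 v1=A3 downbeat M3
bar 2: v0=A3 v1=B3 downbeat M2
bar 3: v0=G3 v1=E4 downbeat M6
bar 4: v0=A3 v1=F4 downbeat m6
bar 5: v0=G3 v1=G4 downbeat P8
  -> R4 @ bar 2 tick 0 v(0, 1): A3/B3 M2 untreated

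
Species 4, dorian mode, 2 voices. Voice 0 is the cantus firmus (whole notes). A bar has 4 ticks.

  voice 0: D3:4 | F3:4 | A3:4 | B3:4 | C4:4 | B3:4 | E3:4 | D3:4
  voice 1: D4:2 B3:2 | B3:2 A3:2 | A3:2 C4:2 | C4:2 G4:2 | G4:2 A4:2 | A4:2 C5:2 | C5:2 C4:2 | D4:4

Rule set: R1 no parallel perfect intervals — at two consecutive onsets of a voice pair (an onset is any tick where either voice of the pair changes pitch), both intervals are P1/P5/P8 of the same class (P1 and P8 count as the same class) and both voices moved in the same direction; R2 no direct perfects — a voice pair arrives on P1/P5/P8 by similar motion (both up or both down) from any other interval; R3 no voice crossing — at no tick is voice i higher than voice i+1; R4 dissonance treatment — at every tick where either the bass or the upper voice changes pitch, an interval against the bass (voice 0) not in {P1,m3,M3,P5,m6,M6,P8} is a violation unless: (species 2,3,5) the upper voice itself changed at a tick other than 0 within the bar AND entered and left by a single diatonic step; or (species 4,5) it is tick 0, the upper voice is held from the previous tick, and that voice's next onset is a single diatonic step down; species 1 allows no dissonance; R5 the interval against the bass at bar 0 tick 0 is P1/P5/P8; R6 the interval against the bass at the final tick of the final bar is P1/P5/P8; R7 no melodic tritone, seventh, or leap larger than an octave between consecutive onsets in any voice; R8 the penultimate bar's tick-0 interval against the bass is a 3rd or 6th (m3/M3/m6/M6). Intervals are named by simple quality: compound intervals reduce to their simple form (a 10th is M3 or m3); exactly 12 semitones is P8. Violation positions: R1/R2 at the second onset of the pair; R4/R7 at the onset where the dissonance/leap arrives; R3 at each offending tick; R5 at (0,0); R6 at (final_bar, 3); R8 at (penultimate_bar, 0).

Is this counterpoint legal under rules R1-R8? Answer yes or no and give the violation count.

bar 0: v0=D3 v1=D4 (P8)
bar 1: v0=F3 v1=B3 (TT)
bar 2: v0=A3 v1=A3 (P1)
bar 3: v0=B3 v1=C4 (m2)
bar 4: v0=C4 v1=G4 (P5)
bar 5: v0=B3 v1=A4 (m7)
bar 6: v0=E3 v1=C5 (m6)
bar 7: v0=D3 v1=D4 (P8)
  R4 @ bar3.0: B3/C4 m2 untreated
  R4 @ bar5.0: B3/A4 m7 untreated
  R4 @ bar5.2: B3/C5 m2 untreated

No (3 violations)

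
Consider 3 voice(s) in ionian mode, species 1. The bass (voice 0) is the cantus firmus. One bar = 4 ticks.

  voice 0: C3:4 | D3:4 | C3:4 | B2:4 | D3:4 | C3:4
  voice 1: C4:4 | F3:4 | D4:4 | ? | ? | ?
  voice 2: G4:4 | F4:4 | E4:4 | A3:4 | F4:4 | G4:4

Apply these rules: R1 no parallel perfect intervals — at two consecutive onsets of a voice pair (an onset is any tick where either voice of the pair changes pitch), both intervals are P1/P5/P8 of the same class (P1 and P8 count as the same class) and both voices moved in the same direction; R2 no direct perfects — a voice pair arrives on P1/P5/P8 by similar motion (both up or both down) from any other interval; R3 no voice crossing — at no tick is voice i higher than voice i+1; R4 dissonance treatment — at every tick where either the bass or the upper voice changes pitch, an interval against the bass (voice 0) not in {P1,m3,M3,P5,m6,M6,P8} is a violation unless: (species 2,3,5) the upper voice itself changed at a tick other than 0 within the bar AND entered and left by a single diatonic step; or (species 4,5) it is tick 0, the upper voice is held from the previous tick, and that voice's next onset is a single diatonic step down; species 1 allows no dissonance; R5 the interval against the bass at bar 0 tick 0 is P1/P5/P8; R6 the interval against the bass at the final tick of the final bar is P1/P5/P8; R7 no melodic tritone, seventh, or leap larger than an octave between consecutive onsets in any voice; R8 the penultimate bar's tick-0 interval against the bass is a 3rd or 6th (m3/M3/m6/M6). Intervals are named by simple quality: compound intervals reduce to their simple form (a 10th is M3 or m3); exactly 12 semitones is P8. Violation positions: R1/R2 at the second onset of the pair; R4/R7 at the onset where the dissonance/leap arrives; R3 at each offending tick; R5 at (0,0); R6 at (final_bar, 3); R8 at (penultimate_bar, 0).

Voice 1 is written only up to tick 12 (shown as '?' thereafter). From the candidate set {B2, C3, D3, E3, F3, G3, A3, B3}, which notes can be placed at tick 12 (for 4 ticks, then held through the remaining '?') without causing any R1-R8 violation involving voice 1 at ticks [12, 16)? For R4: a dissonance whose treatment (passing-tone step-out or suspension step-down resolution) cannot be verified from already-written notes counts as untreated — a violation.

B2: violates R2,R7
C3: violates R4,R7
D3: violates R2
E3: violates R4,R7
F3: violates R4
G3: legal
A3: violates R2,R4
B3: violates R2,R3

{G3}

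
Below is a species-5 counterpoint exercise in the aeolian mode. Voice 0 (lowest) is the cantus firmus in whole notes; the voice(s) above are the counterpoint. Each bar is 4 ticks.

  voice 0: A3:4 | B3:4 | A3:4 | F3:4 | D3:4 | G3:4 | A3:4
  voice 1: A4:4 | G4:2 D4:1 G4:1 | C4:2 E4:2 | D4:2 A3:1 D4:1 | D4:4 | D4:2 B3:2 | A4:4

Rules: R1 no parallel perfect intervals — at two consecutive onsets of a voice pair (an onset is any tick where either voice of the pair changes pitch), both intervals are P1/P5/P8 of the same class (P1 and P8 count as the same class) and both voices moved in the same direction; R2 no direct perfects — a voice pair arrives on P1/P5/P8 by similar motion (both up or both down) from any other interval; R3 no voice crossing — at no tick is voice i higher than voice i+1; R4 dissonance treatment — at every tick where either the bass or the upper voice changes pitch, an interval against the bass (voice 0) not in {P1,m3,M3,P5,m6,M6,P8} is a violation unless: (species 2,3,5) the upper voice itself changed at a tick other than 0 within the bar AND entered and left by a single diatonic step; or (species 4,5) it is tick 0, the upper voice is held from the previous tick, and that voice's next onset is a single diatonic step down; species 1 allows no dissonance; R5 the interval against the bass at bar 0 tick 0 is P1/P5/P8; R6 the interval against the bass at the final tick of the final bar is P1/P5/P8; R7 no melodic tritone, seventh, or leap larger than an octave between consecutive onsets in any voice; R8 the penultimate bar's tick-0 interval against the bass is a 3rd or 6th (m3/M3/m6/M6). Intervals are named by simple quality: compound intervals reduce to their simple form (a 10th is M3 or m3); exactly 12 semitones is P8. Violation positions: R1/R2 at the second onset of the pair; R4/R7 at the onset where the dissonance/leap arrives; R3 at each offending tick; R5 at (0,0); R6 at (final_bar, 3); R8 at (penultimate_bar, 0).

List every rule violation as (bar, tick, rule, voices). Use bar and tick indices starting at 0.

bar 0: v0=A3 v1=A4 downbeat P8
bar 1: v0=B3 v1=G4 downbeat m6
bar 2: v0=A3 v1=C4 downbeat m3
bar 3: v0=F3 v1=D4 downbeat M6
bar 4: v0=D3 v1=D4 downbeat P8
bar 5: v0=G3 v1=D4 downbeat P5
bar 6: v0=A3 v1=A4 downbeat P8
  -> R8 @ bar 5 tick 0 v(0, 1): penult P5 not 3rd/6th
  -> R2 @ bar 6 tick 0 v(0, 1): G3/B3 M3 -> A3/A4 P8 similar
  -> R7 @ bar 6 tick 0 v(1,): B3->A4 leap 10st

(5, 0, R8, (0, 1))
(6, 0, R2, (0, 1))
(6, 0, R7, (1,))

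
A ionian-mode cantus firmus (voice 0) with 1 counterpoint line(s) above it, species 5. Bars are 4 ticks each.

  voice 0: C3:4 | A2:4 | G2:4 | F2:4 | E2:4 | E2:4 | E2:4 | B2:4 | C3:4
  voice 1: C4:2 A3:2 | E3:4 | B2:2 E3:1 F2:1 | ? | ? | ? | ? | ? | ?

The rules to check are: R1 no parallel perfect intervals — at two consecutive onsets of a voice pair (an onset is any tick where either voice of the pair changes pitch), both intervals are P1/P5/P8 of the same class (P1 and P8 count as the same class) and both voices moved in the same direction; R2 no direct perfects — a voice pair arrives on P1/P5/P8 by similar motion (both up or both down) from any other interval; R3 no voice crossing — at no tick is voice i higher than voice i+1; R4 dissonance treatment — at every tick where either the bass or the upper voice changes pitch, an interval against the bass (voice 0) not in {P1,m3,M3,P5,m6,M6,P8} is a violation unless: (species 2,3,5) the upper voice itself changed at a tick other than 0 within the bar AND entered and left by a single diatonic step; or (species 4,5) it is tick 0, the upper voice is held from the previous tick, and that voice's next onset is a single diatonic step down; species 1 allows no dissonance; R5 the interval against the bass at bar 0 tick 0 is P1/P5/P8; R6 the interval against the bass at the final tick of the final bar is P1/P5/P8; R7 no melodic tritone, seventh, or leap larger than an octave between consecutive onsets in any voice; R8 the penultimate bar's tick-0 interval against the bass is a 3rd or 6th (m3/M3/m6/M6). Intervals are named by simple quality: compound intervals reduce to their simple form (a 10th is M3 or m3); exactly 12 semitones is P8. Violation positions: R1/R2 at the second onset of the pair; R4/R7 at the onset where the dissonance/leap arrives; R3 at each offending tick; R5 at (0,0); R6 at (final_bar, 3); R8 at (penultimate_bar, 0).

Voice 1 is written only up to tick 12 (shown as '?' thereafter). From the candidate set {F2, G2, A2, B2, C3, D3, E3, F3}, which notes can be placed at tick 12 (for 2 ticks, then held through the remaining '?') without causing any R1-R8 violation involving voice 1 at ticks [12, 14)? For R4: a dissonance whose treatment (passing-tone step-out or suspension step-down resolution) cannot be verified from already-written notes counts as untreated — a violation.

{A2, C3, D3, F2, F3}

F2: legal
G2: violates R4
A2: legal
B2: violates R4,R7
C3: legal
D3: legal
E3: violates R4,R7
F3: legal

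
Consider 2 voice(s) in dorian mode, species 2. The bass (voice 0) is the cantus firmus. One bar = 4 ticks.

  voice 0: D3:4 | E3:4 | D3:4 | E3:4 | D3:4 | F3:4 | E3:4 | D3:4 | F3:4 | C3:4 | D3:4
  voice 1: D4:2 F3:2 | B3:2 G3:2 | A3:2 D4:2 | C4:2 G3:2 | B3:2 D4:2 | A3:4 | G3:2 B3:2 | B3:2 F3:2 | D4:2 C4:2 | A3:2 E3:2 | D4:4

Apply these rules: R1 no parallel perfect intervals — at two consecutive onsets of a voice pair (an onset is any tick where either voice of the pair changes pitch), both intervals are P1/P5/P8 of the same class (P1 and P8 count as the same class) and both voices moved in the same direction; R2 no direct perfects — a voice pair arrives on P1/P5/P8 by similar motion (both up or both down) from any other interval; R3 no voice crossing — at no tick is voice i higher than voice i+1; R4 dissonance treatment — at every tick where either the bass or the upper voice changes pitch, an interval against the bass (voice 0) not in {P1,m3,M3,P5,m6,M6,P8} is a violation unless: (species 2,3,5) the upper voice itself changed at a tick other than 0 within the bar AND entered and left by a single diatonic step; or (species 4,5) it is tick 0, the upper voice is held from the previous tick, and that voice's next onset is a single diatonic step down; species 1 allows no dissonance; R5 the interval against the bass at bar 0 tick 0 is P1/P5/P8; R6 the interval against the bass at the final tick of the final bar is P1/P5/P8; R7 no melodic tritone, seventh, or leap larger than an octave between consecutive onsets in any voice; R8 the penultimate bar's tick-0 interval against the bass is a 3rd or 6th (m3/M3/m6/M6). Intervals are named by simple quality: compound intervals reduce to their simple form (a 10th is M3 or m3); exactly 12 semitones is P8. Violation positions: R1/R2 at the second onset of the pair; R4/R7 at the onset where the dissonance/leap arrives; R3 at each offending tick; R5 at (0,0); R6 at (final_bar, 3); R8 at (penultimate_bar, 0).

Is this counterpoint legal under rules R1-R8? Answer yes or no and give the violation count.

No (5 violations)

bar 0: v0=D3 v1=D4 (P8)
bar 1: v0=E3 v1=B3 (P5)
bar 2: v0=D3 v1=A3 (P5)
bar 3: v0=E3 v1=C4 (m6)
bar 4: v0=D3 v1=B3 (M6)
bar 5: v0=F3 v1=A3 (M3)
bar 6: v0=E3 v1=G3 (m3)
bar 7: v0=D3 v1=B3 (M6)
bar 8: v0=F3 v1=D4 (M6)
bar 9: v0=C3 v1=A3 (M6)
bar 10: v0=D3 v1=D4 (P8)
  R2 @ bar1.0: D3/F3 m3 -> E3/B3 P5 similar
  R7 @ bar1.0: F3->B3 leap 6st
  R7 @ bar7.2: B3->F3 leap 6st
  R2 @ bar10.0: C3/E3 M3 -> D3/D4 P8 similar
  R7 @ bar10.0: E3->D4 leap 10st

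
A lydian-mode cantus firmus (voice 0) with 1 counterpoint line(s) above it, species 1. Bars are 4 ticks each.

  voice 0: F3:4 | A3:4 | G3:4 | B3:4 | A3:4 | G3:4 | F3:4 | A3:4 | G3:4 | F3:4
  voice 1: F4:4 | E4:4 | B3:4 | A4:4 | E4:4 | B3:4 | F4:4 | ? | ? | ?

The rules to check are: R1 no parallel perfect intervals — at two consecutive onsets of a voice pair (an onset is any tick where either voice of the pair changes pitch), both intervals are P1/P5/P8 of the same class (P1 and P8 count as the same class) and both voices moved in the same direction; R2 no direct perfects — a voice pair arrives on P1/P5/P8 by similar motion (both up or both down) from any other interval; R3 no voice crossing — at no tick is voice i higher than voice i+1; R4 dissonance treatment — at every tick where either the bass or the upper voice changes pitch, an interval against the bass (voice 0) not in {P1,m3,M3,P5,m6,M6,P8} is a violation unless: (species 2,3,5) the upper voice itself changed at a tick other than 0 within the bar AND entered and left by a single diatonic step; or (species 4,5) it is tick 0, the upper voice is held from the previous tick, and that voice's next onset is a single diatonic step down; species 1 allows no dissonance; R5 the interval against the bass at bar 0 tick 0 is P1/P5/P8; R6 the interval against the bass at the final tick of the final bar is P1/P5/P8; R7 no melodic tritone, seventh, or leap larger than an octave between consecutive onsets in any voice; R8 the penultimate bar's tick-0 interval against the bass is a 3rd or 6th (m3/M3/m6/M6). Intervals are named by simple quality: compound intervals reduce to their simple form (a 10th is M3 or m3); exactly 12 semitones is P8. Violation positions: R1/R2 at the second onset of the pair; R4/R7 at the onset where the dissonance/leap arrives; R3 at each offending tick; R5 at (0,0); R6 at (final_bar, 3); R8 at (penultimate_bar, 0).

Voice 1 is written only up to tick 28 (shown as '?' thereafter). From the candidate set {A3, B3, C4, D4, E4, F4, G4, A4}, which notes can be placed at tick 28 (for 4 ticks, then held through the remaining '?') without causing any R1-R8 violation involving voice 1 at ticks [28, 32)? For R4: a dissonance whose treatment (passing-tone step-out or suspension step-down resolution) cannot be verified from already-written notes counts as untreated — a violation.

A3: legal
B3: violates R4,R7
C4: legal
D4: violates R4
E4: legal
F4: legal
G4: violates R4
A4: violates R1

{A3, C4, E4, F4}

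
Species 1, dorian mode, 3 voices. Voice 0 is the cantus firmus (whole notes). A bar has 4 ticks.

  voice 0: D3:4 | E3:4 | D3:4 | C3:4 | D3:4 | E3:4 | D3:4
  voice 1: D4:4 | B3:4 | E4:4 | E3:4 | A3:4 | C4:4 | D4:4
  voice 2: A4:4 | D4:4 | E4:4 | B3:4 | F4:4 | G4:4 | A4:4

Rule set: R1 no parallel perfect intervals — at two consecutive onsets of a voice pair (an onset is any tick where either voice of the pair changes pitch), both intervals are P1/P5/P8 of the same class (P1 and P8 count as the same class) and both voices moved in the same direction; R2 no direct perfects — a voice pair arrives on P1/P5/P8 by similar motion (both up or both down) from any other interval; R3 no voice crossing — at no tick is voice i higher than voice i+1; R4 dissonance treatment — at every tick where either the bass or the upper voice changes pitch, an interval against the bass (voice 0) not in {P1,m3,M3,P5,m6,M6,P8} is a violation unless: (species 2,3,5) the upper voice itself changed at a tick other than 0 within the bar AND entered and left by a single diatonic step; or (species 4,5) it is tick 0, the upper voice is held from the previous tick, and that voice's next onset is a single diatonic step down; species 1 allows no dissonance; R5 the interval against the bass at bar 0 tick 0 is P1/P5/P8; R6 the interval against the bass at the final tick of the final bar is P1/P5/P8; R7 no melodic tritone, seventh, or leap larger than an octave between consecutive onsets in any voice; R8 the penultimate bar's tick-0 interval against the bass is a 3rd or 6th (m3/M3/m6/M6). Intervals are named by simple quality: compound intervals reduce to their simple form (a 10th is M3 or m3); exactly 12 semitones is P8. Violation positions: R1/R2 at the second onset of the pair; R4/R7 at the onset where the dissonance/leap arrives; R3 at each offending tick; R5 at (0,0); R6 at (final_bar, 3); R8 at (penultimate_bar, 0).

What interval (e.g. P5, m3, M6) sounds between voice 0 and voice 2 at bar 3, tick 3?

M7

voice 0=C3 voice 2=B3 -> M7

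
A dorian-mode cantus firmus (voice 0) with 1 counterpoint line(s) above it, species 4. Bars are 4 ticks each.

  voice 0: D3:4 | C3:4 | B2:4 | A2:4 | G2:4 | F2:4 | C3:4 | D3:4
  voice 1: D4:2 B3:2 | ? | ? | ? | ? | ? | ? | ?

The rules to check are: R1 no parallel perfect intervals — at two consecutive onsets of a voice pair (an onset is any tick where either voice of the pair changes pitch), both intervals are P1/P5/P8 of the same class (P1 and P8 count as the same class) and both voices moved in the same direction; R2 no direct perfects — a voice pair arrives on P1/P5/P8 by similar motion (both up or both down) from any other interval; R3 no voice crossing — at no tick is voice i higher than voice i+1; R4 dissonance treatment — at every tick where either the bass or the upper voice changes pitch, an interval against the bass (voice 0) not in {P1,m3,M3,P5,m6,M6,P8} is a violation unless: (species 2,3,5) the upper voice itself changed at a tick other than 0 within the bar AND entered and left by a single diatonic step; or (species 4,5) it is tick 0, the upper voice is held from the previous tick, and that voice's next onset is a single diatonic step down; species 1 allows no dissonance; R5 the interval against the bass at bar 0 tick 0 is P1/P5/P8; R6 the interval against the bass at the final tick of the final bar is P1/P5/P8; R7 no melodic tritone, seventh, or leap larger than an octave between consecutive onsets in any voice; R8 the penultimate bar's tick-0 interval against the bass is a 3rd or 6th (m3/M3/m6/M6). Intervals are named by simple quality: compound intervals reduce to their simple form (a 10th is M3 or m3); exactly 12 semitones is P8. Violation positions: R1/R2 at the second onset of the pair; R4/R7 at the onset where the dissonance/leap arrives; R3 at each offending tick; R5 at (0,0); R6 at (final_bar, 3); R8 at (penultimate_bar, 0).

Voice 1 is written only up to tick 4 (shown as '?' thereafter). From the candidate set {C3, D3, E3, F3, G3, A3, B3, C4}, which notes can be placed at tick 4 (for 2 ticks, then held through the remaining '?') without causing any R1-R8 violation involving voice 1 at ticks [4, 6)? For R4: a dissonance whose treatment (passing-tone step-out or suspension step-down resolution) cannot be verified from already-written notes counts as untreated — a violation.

{A3, C4, E3}

C3: violates R2,R7
D3: violates R4
E3: legal
F3: violates R4,R7
G3: violates R2
A3: legal
B3: violates R4
C4: legal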